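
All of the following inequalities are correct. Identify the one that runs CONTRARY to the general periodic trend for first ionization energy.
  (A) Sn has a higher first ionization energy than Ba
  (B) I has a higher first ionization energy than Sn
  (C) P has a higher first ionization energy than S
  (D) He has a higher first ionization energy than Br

The general trend: first ionization energy increases across a period and decreases down a group.
(A) Sn (period 5, group 14) vs Ba (period 6, group 2): the stated order agrees with the simple trend.
(B) I (period 5, group 17) vs Sn (period 5, group 14): the stated order agrees with the simple trend.
(C) P (period 3, group 15) vs S (period 3, group 16): the stated order contradicts the simple trend.
(D) He (period 1, group 18) vs Br (period 4, group 17): the stated order agrees with the simple trend.
The exception is (C): S (3p⁴) ionizes more easily than half-filled P (3p³) because the paired 3p electron in S is pushed out by e⁻–e⁻ repulsion.

(C)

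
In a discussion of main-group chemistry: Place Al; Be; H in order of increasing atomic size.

Atomic radius shrinks across a period as nuclear charge pulls the same shell inward, and grows down a group as new shells are added.
A diagonal step moves right (one effect) and down (the opposite effect) at once.
Be > H: period and group pull opposite ways; the down-group shift dominates (102 vs 32 pm).
Al > Be: period and group pull opposite ways; the down-group shift dominates (126 vs 102 pm).
For reference (pm): H 32, Be 102, Al 126.
So from smallest to largest: H < Be < Al.

H < Be < Al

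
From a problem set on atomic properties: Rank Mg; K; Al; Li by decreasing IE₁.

Li is in period 2, group 1; Mg is in period 3, group 2; Al is in period 3, group 13; K is in period 4, group 1.
IE₁ increases left→right with effective nuclear charge and decreases top→bottom as the valence shell moves farther out.
These span different periods and groups, so the two trends combine.
Li > K: Li sits above K in group 1, so the down-group effect alone puts Li higher.
Al > Li: period and group pull opposite ways; the across-period shift dominates (578 vs 520 kJ/mol).
Mg > Al: this pair runs against the simple trend — see the exception note.
Note the exception: Mg has a higher first ionization energy than Al, contrary to the simple trend — Al's single 3p electron is easier to remove than one from Mg's filled 3s².
Approximate values (kJ/mol): Li 520, Mg 738, Al 578, K 419.
So from highest to lowest: Mg > Al > Li > K.

Mg > Al > Li > K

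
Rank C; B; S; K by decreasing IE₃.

C > K > B > S

IE_3 is the cost of taking one more electron from the +2 cation: C²⁺ still has 2 valence electrons; B²⁺ still has 1 valence electron; S²⁺ still has 4 valence electrons; K²⁺ is already 1 electron into the core.
Usually core removal costs more than valence removal, but here the competition is close: a tightly held n=2 valence electron can cost more to remove than an n=3 core electron, so the actual values have to decide it.
Valence configurations: C²⁺ [He]2s², B²⁺ [He]2s¹, S²⁺ [Ne]3s²3p².
Approximate IE_3 values (kJ/mol): C 4620, B 3660, S 3357, K 4420.
Hence IE_3: S < B < K < C.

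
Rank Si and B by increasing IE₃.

Si < B

Consider each +2 ion: Si²⁺ still has 2 valence electrons; B²⁺ still has 1 valence electron.
All are still removing valence electrons, so compare the +2 ions as you would atoms: IE_3 generally rises across a period (higher Z_eff) and falls down a group (larger shell), subject to the usual subshell exceptions.
Valence configurations: Si²⁺ [Ne]3s², B²⁺ [He]2s¹.
The numbers (kJ/mol): Si 3232, B 3660.
So the third ionization energies run Si < B.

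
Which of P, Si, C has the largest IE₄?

The fourth ionization energy removes an electron from the +3 ion. For each element: P³⁺ still has 2 valence electrons; Si³⁺ still has 1 valence electron; C³⁺ still has 1 valence electron.
All are still removing valence electrons, so compare the +3 ions as you would atoms: IE_4 generally rises across a period (higher Z_eff) and falls down a group (larger shell), subject to the usual subshell exceptions.
Valence configurations: P³⁺ [Ne]3s², Si³⁺ [Ne]3s¹, C³⁺ [He]2s¹.
Approximate IE_4 values (kJ/mol): P 4964, Si 4356, C 6223.
Overall IE_4 order: Si < P < C.

C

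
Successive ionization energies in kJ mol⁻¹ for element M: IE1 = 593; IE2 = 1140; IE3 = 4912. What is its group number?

Group 2

Look for the largest jump between consecutive ionization energies: IE3/IE2 ≈ 4.3, far larger than any earlier ratio.
That jump marks the point where a core electron is being removed. So the atom has 2 valence electrons.
A main-group element with 2 valence electrons is in group 2.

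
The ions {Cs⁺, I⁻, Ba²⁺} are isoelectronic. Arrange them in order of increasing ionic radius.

Ba²⁺, Cs⁺, I⁻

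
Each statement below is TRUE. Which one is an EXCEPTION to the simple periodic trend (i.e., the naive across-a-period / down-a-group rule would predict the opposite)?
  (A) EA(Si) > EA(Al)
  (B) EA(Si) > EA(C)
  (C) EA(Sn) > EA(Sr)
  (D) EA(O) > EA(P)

(B)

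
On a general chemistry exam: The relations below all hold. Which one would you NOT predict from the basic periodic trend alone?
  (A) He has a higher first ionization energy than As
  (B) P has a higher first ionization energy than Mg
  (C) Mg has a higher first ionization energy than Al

The general trend: first ionization energy increases across a period and decreases down a group.
(A) He (period 1, group 18) vs As (period 4, group 15): the stated order agrees with the simple trend.
(B) P (period 3, group 15) vs Mg (period 3, group 2): the stated order agrees with the simple trend.
(C) Mg (period 3, group 2) vs Al (period 3, group 13): the stated order contradicts the simple trend.
The exception is (C): Al's single 3p electron is easier to remove than one from Mg's filled 3s².

(C)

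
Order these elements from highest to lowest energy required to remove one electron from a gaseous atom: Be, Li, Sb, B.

Be > Sb > B > Li

Li is in period 2, group 1; Be is in period 2, group 2; B is in period 2, group 13; Sb is in period 5, group 15.
First ionization energy rises across a period (greater Z_eff holds electrons more tightly) and falls down a group (valence electrons are farther from the nucleus).
Here both period and group differ, so the two effects have to be weighed against each other.
B > Li: both are in period 2; the period trend gives B the larger value.
Sb > B: period and group pull opposite ways; the across-period shift dominates (831 vs 801 kJ/mol).
Be > Sb: period and group pull opposite ways; the down-group shift dominates (900 vs 831 kJ/mol).
Note the exception: Be has a higher first ionization energy than B, contrary to the simple trend — removing B's lone 2p electron is easier than breaking Be's filled 2s².
Approximate values (kJ/mol): Li 520, Be 900, B 801, Sb 831.
So from highest to lowest: Be > Sb > B > Li.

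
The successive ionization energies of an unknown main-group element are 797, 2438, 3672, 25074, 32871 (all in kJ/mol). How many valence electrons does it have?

Look for the largest jump between consecutive ionization energies: IE4/IE3 ≈ 6.8, far larger than any earlier ratio.
That jump marks the point where a core electron is being removed. So the atom has 3 valence electrons.

3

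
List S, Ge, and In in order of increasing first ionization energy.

S is in period 3, group 16; Ge is in period 4, group 14; In is in period 5, group 13.
Across a period the outer electron is held more tightly (higher IE₁); down a group it sits in a higher shell, more shielded, and comes off more easily.
Here both period and group differ, so the two effects have to be weighed against each other.
Ge > In: relative to In, both the across-period and down-group shifts push Ge's first ionization energy up.
S > Ge: relative to Ge, both the across-period and down-group shifts push S's first ionization energy up.
Tabulated first ionization energy (kJ/mol): S 1000, Ge 762, In 558.
So from lowest to highest: In < Ge < S.

In < Ge < S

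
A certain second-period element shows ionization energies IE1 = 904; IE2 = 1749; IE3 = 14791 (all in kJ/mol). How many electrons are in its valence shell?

2

Look for the largest jump between consecutive ionization energies: IE3/IE2 ≈ 8.5, far larger than any earlier ratio.
That jump marks the point where a core electron is being removed. So the atom has 2 valence electrons.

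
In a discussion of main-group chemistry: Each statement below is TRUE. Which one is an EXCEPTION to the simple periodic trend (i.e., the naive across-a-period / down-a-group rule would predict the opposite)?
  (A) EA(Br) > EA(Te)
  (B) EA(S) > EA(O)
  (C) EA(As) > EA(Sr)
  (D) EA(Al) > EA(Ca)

The general trend: electron affinity increases across a period and decreases down a group.
(A) Br (period 4, group 17) vs Te (period 5, group 16): the stated order agrees with the simple trend.
(B) S (period 3, group 16) vs O (period 2, group 16): the stated order contradicts the simple trend.
(C) As (period 4, group 15) vs Sr (period 5, group 2): the stated order agrees with the simple trend.
(D) Al (period 3, group 13) vs Ca (period 4, group 2): the stated order agrees with the simple trend.
The exception is (B): the compact 2p subshell of O repels the added electron more than S's larger 3p does.

(B)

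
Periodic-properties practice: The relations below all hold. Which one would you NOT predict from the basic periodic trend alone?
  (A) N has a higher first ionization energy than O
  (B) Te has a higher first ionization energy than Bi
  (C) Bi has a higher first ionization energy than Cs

(A)

The general trend: first ionization energy increases across a period and decreases down a group.
(A) N (period 2, group 15) vs O (period 2, group 16): the stated order contradicts the simple trend.
(B) Te (period 5, group 16) vs Bi (period 6, group 15): the stated order agrees with the simple trend.
(C) Bi (period 6, group 15) vs Cs (period 6, group 1): the stated order agrees with the simple trend.
The exception is (A): pairing an electron in O's 2p⁴ costs repulsion energy, so O ionizes more easily than half-filled N (2p³).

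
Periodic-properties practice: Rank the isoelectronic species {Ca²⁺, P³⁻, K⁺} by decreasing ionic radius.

All of these have 18 electrons, so size is governed by nuclear charge alone: the more protons, the stronger the pull on the same electron cloud, and the smaller the ion.
Nuclear charges: Ca²⁺ (Z=20), K⁺ (Z=19), P³⁻ (Z=15).
Largest to smallest: P³⁻ > K⁺ > Ca²⁺.

P³⁻ > K⁺ > Ca²⁺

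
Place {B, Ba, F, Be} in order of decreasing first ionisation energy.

F > Be > B > Ba

Be is in period 2, group 2; B is in period 2, group 13; F is in period 2, group 17; Ba is in period 6, group 2.
Across a period the outer electron is held more tightly (higher IE₁); down a group it sits in a higher shell, more shielded, and comes off more easily.
Here both period and group differ, so the two effects have to be weighed against each other.
B > Ba: both effects reinforce here, so B is clearly the higher of the two.
Be > B: this pair runs against the simple trend — see the exception note.
F > Be: F lies to the right of Be in period 2, so the across-period effect alone puts F higher.
Note the exception: Be has a higher first ionization energy than B, contrary to the simple trend — removing B's lone 2p electron is easier than breaking Be's filled 2s².
Approximate values (kJ/mol): Be 900, B 801, F 1681, Ba 503.
So from highest to lowest: F > Be > B > Ba.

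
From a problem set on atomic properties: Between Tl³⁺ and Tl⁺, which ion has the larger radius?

Both ions have Z = 81 protons, but Tl³⁺ has lost more electrons, so its remaining electrons feel a larger effective nuclear charge per electron and are pulled in more tightly.
Higher positive charge → smaller ion, so Tl⁺ > Tl³⁺.

Tl⁺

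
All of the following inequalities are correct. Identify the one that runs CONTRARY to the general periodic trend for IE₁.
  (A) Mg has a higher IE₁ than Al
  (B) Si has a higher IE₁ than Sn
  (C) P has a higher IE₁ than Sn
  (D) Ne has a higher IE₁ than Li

The general trend: IE₁ increases across a period and decreases down a group.
(A) Mg (period 3, group 2) vs Al (period 3, group 13): the stated order contradicts the simple trend.
(B) Si (period 3, group 14) vs Sn (period 5, group 14): the stated order agrees with the simple trend.
(C) P (period 3, group 15) vs Sn (period 5, group 14): the stated order agrees with the simple trend.
(D) Ne (period 2, group 18) vs Li (period 2, group 1): the stated order agrees with the simple trend.
The exception is (A): Al's single 3p electron is easier to remove than one from Mg's filled 3s².

(A)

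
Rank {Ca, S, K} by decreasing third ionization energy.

Ca > K > S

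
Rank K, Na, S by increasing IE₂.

Consider each +1 ion: K⁺ is the bare [Ar] core; Na⁺ is the bare [Ne] core; S⁺ still has 5 valence electrons.
Pulling an electron out of a noble-gas core costs far more than removing a remaining valence electron, so K and Na sit at the high end of IE_2.
The numbers (kJ/mol): K 3052, Na 4562, S 2252.
Hence IE_2: S < K < Na.

S < K < Na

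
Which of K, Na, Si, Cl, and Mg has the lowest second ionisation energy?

Mg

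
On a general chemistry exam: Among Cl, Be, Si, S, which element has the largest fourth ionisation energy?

Be

After 3 electrons have been removed, what remains? Cl³⁺ still has 4 valence electrons; Be³⁺ is already 1 electron into the core; Si³⁺ still has 1 valence electron; S³⁺ still has 3 valence electrons.
Pulling an electron out of a noble-gas core costs far more than removing a remaining valence electron, so Be sits at the high end of IE_4.
Valence configurations: Cl³⁺ [Ne]3s²3p², Si³⁺ [Ne]3s¹, S³⁺ [Ne]3s²3p¹.
Approximate IE_4 values (kJ/mol): Cl 5159, Be 21007, Si 4356, S 4556.
Overall IE_4 order: Si < S < Cl < Be.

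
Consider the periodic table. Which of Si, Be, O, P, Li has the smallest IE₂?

Consider each +1 ion: Si⁺ still has 3 valence electrons; Be⁺ still has 1 valence electron; O⁺ still has 5 valence electrons; P⁺ still has 4 valence electrons; Li⁺ is the bare [He] core.
Pulling an electron out of a noble-gas core costs far more than removing a remaining valence electron, so Li sits at the high end of IE_2.
Valence configurations: Si⁺ [Ne]3s²3p¹, Be⁺ [He]2s¹, O⁺ [He]2s²2p³, P⁺ [Ne]3s²3p².
The numbers (kJ/mol): Si 1577, Be 1757, O 3388, P 1907, Li 7298.
Putting it together, IE_2: Si < Be < P < O < Li.

Si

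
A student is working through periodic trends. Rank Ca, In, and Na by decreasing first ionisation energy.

Removing the outermost electron gets harder across a period and easier down a group.
A diagonal step moves right (one effect) and down (the opposite effect) at once.
In > Na: the two effects oppose for this pair; the across-period effect wins (558 vs 496 kJ/mol).
Ca > In: period and group pull opposite ways; the down-group shift dominates (590 vs 558 kJ/mol).
Approximate values (kJ/mol): Na 496, Ca 590, In 558.
So from highest to lowest: Ca > In > Na.

Ca > In > Na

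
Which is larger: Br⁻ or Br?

Forming Br⁻ adds 1 electron to Br. More electron–electron repulsion in the same shell, with unchanged nuclear charge, lets the cloud expand.
An anion is larger than its parent atom: Br⁻ > Br.

Br⁻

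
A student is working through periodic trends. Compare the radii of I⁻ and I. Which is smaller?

I

Forming I⁻ adds 1 electron to I. More electron–electron repulsion in the same shell, with unchanged nuclear charge, lets the cloud expand.
An anion is larger than its parent atom: I⁻ > I.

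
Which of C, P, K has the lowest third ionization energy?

Consider each +2 ion: C²⁺ still has 2 valence electrons; P²⁺ still has 3 valence electrons; K²⁺ is already 1 electron into the core.
Usually core removal costs more than valence removal, but here the competition is close: a tightly held n=2 valence electron can cost more to remove than an n=3 core electron, so the actual values have to decide it.
Valence configurations: C²⁺ [He]2s², P²⁺ [Ne]3s²3p¹.
The numbers (kJ/mol): C 4620, P 2914, K 4420.
Putting it together, IE_3: P < K < C.

P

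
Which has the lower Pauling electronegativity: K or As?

K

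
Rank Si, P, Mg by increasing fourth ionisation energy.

Si < P < Mg

After 3 electrons have been removed, what remains? Si³⁺ still has 1 valence electron; P³⁺ still has 2 valence electrons; Mg³⁺ is already 1 electron into the core.
Core electrons are held far more tightly than valence electrons, so Mg tops the IE_4 order.
Valence configurations: Si³⁺ [Ne]3s¹, P³⁺ [Ne]3s².
Approximate IE_4 values (kJ/mol): Si 4356, P 4964, Mg 10543.
Putting it together, IE_4: Si < P < Mg.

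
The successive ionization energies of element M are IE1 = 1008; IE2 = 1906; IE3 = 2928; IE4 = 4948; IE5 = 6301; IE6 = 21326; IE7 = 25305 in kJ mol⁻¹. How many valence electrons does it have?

Look for the largest jump between consecutive ionization energies: IE6/IE5 ≈ 3.4, far larger than any earlier ratio.
That jump marks the point where a core electron is being removed. So the atom has 5 valence electrons.

5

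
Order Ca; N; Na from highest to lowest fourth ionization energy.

Consider each +3 ion: Ca³⁺ is already 1 electron into the core; N³⁺ still has 2 valence electrons; Na³⁺ is already 2 electrons into the core.
Usually core removal costs more than valence removal, but here the competition is close: a tightly held n=2 valence electron can cost more to remove than an n=3 core electron, so the actual values have to decide it.
The numbers (kJ/mol): Ca 6491, N 7475, Na 9543.
Hence IE_4: Ca < N < Na.

Na > N > Ca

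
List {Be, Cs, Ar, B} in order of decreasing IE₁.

Ar > Be > B > Cs

Be is in period 2, group 2; B is in period 2, group 13; Ar is in period 3, group 18; Cs is in period 6, group 1.
First ionization energy rises across a period (greater Z_eff holds electrons more tightly) and falls down a group (valence electrons are farther from the nucleus).
Here both period and group differ, so the two effects have to be weighed against each other.
B > Cs: relative to Cs, both the across-period and down-group shifts push B's first ionization energy up.
Be > B: this pair runs against the simple trend — see the exception note.
Ar > Be: the two effects oppose for this pair; the across-period effect wins (1521 vs 900 kJ/mol).
Note the exception: Be has a higher first ionization energy than B, contrary to the simple trend — removing B's lone 2p electron is easier than breaking Be's filled 2s².
Tabulated first ionization energy (kJ/mol): Be 900, B 801, Ar 1521, Cs 376.
So from highest to lowest: Ar > Be > B > Cs.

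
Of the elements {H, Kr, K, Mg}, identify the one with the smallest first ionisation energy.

Removing the outermost electron gets harder across a period and easier down a group.
These span different periods and groups, so the two trends combine.
Mg > K: both effects reinforce here, so Mg is clearly the higher of the two.
H > Mg: the two effects oppose for this pair; the down-group effect wins (1312 vs 738 kJ/mol).
Kr > H: the two effects oppose for this pair; the across-period effect wins (1351 vs 1312 kJ/mol).
For reference (kJ/mol): H 1312, Mg 738, K 419, Kr 1351.
The smallest first ionisation energy among these belongs to K.

K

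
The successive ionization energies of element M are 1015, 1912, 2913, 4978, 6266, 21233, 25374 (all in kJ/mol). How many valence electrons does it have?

5

Look for the largest jump between consecutive ionization energies: IE6/IE5 ≈ 3.4, far larger than any earlier ratio.
That jump marks the point where a core electron is being removed. So the atom has 5 valence electrons.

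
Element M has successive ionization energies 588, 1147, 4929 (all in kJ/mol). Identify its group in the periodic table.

Look for the largest jump between consecutive ionization energies: IE3/IE2 ≈ 4.3, far larger than any earlier ratio.
That jump marks the point where a core electron is being removed. So the atom has 2 valence electrons.
A main-group element with 2 valence electrons is in group 2.

Group 2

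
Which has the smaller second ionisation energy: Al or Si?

Si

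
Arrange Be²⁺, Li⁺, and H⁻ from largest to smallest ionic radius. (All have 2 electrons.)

All of these have 2 electrons, so size is governed by nuclear charge alone: the more protons, the stronger the pull on the same electron cloud, and the smaller the ion.
Nuclear charges: Be²⁺ (Z=4), Li⁺ (Z=3), H⁻ (Z=1).
Largest to smallest: H⁻ > Li⁺ > Be²⁺.

H⁻ > Li⁺ > Be²⁺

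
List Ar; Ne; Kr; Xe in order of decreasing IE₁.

Ne is in period 2, group 18; Ar is in period 3, group 18; Kr is in period 4, group 18; Xe is in period 5, group 18.
Removing the outermost electron gets harder across a period and easier down a group.
All are in group 18, so first ionization energy increases up the group.
So from highest to lowest: Ne > Ar > Kr > Xe.

Ne, Ar, Kr, Xe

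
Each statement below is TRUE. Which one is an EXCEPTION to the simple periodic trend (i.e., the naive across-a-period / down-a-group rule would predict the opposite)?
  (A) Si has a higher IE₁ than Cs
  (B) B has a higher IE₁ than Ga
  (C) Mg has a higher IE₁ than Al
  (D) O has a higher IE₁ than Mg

(C)

The general trend: IE₁ increases across a period and decreases down a group.
(A) Si (period 3, group 14) vs Cs (period 6, group 1): the stated order agrees with the simple trend.
(B) B (period 2, group 13) vs Ga (period 4, group 13): the stated order agrees with the simple trend.
(C) Mg (period 3, group 2) vs Al (period 3, group 13): the stated order contradicts the simple trend.
(D) O (period 2, group 16) vs Mg (period 3, group 2): the stated order agrees with the simple trend.
The exception is (C): Al's single 3p electron is easier to remove than one from Mg's filled 3s².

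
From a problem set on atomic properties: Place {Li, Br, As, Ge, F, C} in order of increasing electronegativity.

Atoms toward the upper right of the periodic table pull bonding electrons most strongly.
Neither a single period nor a single group — weigh both effects.
Ge > Li: period and group pull opposite ways; the across-period shift dominates (2.01 vs 0.98).
As > Ge: As lies to the right of Ge in period 4, so the across-period effect alone puts As higher.
C > As: the two effects oppose for this pair; the down-group effect wins (2.55 vs 2.18).
Br > C: period and group pull opposite ways; the across-period shift dominates (2.96 vs 2.55).
F > Br: F sits above Br in group 17, so the down-group effect alone puts F higher.
Tabulated electronegativity (Pauling): Li 0.98, C 2.55, F 3.98, Ge 2.01, As 2.18, Br 2.96.
So from lowest to highest: Li < Ge < As < C < Br < F.

Li < Ge < As < C < Br < F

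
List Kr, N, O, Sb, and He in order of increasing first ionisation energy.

Sb < O < Kr < N < He

He is in period 1, group 18; N is in period 2, group 15; O is in period 2, group 16; Kr is in period 4, group 18; Sb is in period 5, group 15.
Across a period the outer electron is held more tightly (higher IE₁); down a group it sits in a higher shell, more shielded, and comes off more easily.
Neither a single period nor a single group — weigh both effects.
O > Sb: both effects reinforce here, so O is clearly the higher of the two.
Kr > O: the two effects oppose for this pair; the across-period effect wins (1351 vs 1314 kJ/mol).
N > Kr: period and group pull opposite ways; the down-group shift dominates (1402 vs 1351 kJ/mol).
He > N: relative to N, both the across-period and down-group shifts push He's first ionization energy up.
Note the exception: N has a higher first ionization energy than O, contrary to the simple trend — pairing an electron in O's 2p⁴ costs repulsion energy, so O ionizes more easily than half-filled N (2p³).
Approximate values (kJ/mol): He 2372, N 1402, O 1314, Kr 1351, Sb 831.
So from lowest to highest: Sb < O < Kr < N < He.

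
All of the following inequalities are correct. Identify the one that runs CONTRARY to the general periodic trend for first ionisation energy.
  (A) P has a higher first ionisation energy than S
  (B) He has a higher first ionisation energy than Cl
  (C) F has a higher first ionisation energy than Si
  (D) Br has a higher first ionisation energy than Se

The general trend: first ionisation energy increases across a period and decreases down a group.
(A) P (period 3, group 15) vs S (period 3, group 16): the stated order contradicts the simple trend.
(B) He (period 1, group 18) vs Cl (period 3, group 17): the stated order agrees with the simple trend.
(C) F (period 2, group 17) vs Si (period 3, group 14): the stated order agrees with the simple trend.
(D) Br (period 4, group 17) vs Se (period 4, group 16): the stated order agrees with the simple trend.
The exception is (A): S (3p⁴) ionizes more easily than half-filled P (3p³) because the paired 3p electron in S is pushed out by e⁻–e⁻ repulsion.

(A)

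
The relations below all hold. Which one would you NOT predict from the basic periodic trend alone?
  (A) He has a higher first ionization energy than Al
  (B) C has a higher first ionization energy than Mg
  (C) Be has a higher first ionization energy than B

The general trend: first ionization energy increases across a period and decreases down a group.
(A) He (period 1, group 18) vs Al (period 3, group 13): the stated order agrees with the simple trend.
(B) C (period 2, group 14) vs Mg (period 3, group 2): the stated order agrees with the simple trend.
(C) Be (period 2, group 2) vs B (period 2, group 13): the stated order contradicts the simple trend.
The exception is (C): removing B's lone 2p electron is easier than breaking Be's filled 2s².

(C)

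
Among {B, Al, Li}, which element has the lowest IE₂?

Al

After 1 electron has been removed, what remains? B⁺ still has 2 valence electrons; Al⁺ still has 2 valence electrons; Li⁺ is the bare [He] core.
Core electrons are held far more tightly than valence electrons, so Li tops the IE_2 order.
Valence configurations: B⁺ [He]2s², Al⁺ [Ne]3s².
The numbers (kJ/mol): B 2427, Al 1817, Li 7298.
Hence IE_2: Al < B < Li.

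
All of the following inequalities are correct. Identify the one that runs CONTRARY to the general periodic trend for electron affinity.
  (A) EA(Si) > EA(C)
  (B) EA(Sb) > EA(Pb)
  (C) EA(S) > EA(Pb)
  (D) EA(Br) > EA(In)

(A)

The general trend: electron affinity increases across a period and decreases down a group.
(A) Si (period 3, group 14) vs C (period 2, group 14): the stated order contradicts the simple trend.
(B) Sb (period 5, group 15) vs Pb (period 6, group 14): the stated order agrees with the simple trend.
(C) S (period 3, group 16) vs Pb (period 6, group 14): the stated order agrees with the simple trend.
(D) Br (period 4, group 17) vs In (period 5, group 13): the stated order agrees with the simple trend.
The exception is (A): Si's larger, more diffuse 3p orbitals accept an added electron slightly more readily than C's compact 2p.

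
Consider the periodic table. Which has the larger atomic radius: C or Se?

Se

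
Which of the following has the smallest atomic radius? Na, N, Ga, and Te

N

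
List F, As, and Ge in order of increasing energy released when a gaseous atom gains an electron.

As < Ge < F

F is in period 2, group 17; Ge is in period 4, group 14; As is in period 4, group 15.
Adding an electron releases more energy for atoms nearer the top right (short of the noble gases).
These span different periods and groups, so the two trends combine.
Ge > As: this pair runs against the simple trend — see the exception note.
F > Ge: both effects reinforce here, so F is clearly the higher of the two.
Note the exception: Ge has a higher electron affinity than As, contrary to the simple trend — adding an electron to As's half-filled 4p³ is unfavourable, so Ge (4p²) has the more exothermic EA.
Approximate values (kJ/mol): F 328, Ge 119, As 78.
So from lowest to highest: As < Ge < F.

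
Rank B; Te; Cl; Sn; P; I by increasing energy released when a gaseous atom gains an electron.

B is in period 2, group 13; P is in period 3, group 15; Cl is in period 3, group 17; Sn is in period 5, group 14; Te is in period 5, group 16; I is in period 5, group 17.
Atoms with high Z_eff and room in the valence shell (especially the halogens) have the most exothermic electron affinities.
Here both period and group differ, so the two effects have to be weighed against each other.
P > B: period and group pull opposite ways; the across-period shift dominates (72 vs 27 kJ/mol).
Sn > P: this pair runs against the simple trend — see the exception note.
Te > Sn: Te lies to the right of Sn in period 5, so the across-period effect alone puts Te higher.
I > Te: I lies to the right of Te in period 5, so the across-period effect alone puts I higher.
Cl > I: Cl sits above I in group 17, so the down-group effect alone puts Cl higher.
Note the exception: Sn has a higher electron affinity than P, contrary to the simple trend — adding an electron to P's half-filled np³ subshell costs electron-pairing energy.
For reference (kJ/mol): B 27, P 72, Cl 349, Sn 107, Te 190, I 295.
So from lowest to highest: B < P < Sn < Te < I < Cl.

B < P < Sn < Te < I < Cl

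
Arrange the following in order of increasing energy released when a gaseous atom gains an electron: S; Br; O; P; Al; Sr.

Sr, Al, P, O, S, Br

O is in period 2, group 16; Al is in period 3, group 13; P is in period 3, group 15; S is in period 3, group 16; Br is in period 4, group 17; Sr is in period 5, group 2.
Adding an electron releases more energy for atoms nearer the top right (short of the noble gases).
Here both period and group differ, so the two effects have to be weighed against each other.
Al > Sr: both effects reinforce here, so Al is clearly the higher of the two.
P > Al: both are in period 3; the period trend gives P the larger value.
O > P: both effects reinforce here, so O is clearly the higher of the two.
S > O: this pair runs against the simple trend — see the exception note.
Br > S: the two effects oppose for this pair; the across-period effect wins (325 vs 200 kJ/mol).
Note the exception: S has a higher electron affinity than O, contrary to the simple trend — the compact 2p subshell of O repels the added electron more than S's larger 3p does.
Tabulated electron affinity (kJ/mol): O 141, Al 42, P 72, S 200, Br 325, Sr 5.
So from lowest to highest: Sr < Al < P < O < S < Br.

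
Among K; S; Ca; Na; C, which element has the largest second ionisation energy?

Na

After 1 electron has been removed, what remains? K⁺ is the bare [Ar] core; S⁺ still has 5 valence electrons; Ca⁺ still has 1 valence electron; Na⁺ is the bare [Ne] core; C⁺ still has 3 valence electrons.
Breaking into a closed-shell core is much more expensive than removing a leftover valence electron — K and Na have the largest IE_2 here.
Valence configurations: S⁺ [Ne]3s²3p³, Ca⁺ [Ar]4s¹, C⁺ [He]2s²2p¹.
The numbers (kJ/mol): K 3052, S 2252, Ca 1145, Na 4562, C 2353.
Hence IE_2: Ca < S < C < K < Na.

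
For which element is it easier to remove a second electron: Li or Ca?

Ca

After 1 electron has been removed, what remains? Li⁺ is the bare [He] core; Ca⁺ still has 1 valence electron.
Pulling an electron out of a noble-gas core costs far more than removing a remaining valence electron, so Li sits at the high end of IE_2.
Tabulated IE_2 (kJ/mol): Li 7298, Ca 1145.
Hence IE_2: Ca < Li.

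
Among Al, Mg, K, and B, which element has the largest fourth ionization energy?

B

IE_4 is the cost of taking one more electron from the +3 cation: Al³⁺ is the bare [Ne] core; Mg³⁺ is already 1 electron into the core; K³⁺ is already 2 electrons into the core; B³⁺ is the bare [He] core.
All of these are removing an electron from a noble-gas core or deeper; the smaller core (lower principal quantum number) is held far more tightly, and within a period the higher nuclear charge binds the same core more tightly.
The numbers (kJ/mol): Al 11577, Mg 10543, K 5877, B 25026.
Putting it together, IE_4: K < Mg < Al < B.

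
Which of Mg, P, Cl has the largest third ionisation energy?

Mg

After 2 electrons have been removed, what remains? Mg²⁺ is the bare [Ne] core; P²⁺ still has 3 valence electrons; Cl²⁺ still has 5 valence electrons.
Breaking into a closed-shell core is much more expensive than removing a leftover valence electron — Mg has the largest IE_3 here.
Valence configurations: P²⁺ [Ne]3s²3p¹, Cl²⁺ [Ne]3s²3p³.
Approximate IE_3 values (kJ/mol): Mg 7733, P 2914, Cl 3822.
Hence IE_3: P < Cl < Mg.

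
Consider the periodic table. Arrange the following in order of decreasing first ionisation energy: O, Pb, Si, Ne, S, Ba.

Across a period the outer electron is held more tightly (higher IE₁); down a group it sits in a higher shell, more shielded, and comes off more easily.
Here both period and group differ, so the two effects have to be weighed against each other.
Pb > Ba: Pb lies to the right of Ba in period 6, so the across-period effect alone puts Pb higher.
Si > Pb: Si sits above Pb in group 14, so the down-group effect alone puts Si higher.
S > Si: S lies to the right of Si in period 3, so the across-period effect alone puts S higher.
O > S: O sits above S in group 16, so the down-group effect alone puts O higher.
Ne > O: Ne lies to the right of O in period 2, so the across-period effect alone puts Ne higher.
Approximate values (kJ/mol): O 1314, Ne 2081, Si 786, S 1000, Ba 503, Pb 716.
So from highest to lowest: Ne > O > S > Si > Pb > Ba.

Ne, O, S, Si, Pb, Ba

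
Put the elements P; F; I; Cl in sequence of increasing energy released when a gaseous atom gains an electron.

Adding an electron releases more energy for atoms nearer the top right (short of the noble gases).
Neither a single period nor a single group — weigh both effects.
I > P: period and group pull opposite ways; the across-period shift dominates (295 vs 72 kJ/mol).
F > I: F sits above I in group 17, so the down-group effect alone puts F higher.
Cl > F: this pair runs against the simple trend — see the exception note.
Note the exception: Cl has a higher electron affinity than F, contrary to the simple trend — F's small 2p subshell makes the incoming electron feel strong e⁻–e⁻ repulsion, so Cl actually releases more energy on gaining an electron.
Approximate values (kJ/mol): F 328, P 72, Cl 349, I 295.
So from lowest to highest: P < I < F < Cl.

P < I < F < Cl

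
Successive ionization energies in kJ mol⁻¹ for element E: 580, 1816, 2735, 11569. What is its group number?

Look for the largest jump between consecutive ionization energies: IE4/IE3 ≈ 4.2, far larger than any earlier ratio.
That jump marks the point where a core electron is being removed. So the atom has 3 valence electrons.
A main-group element with 3 valence electrons is in group 13.

Group 13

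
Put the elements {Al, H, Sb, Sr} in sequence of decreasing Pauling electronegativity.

H > Sb > Al > Sr

H is in period 1, group 1; Al is in period 3, group 13; Sr is in period 5, group 2; Sb is in period 5, group 15.
Electronegativity increases across a period and decreases down a group, tracking effective nuclear charge and atomic size.
These span different periods and groups, so the two trends combine.
Al > Sr: both effects reinforce here, so Al is clearly the higher of the two.
Sb > Al: the two effects oppose for this pair; the across-period effect wins (2.05 vs 1.61).
H > Sb: period and group pull opposite ways; the down-group shift dominates (2.20 vs 2.05).
Tabulated electronegativity (Pauling): H 2.20, Al 1.61, Sr 0.95, Sb 2.05.
So from highest to lowest: H > Sb > Al > Sr.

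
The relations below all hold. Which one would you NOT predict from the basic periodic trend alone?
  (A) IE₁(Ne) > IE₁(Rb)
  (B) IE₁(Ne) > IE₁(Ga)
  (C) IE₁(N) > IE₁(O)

(C)

The general trend: first ionization energy increases across a period and decreases down a group.
(A) Ne (period 2, group 18) vs Rb (period 5, group 1): the stated order agrees with the simple trend.
(B) Ne (period 2, group 18) vs Ga (period 4, group 13): the stated order agrees with the simple trend.
(C) N (period 2, group 15) vs O (period 2, group 16): the stated order contradicts the simple trend.
The exception is (C): pairing an electron in O's 2p⁴ costs repulsion energy, so O ionizes more easily than half-filled N (2p³).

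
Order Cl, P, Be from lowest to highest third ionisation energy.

P < Cl < Be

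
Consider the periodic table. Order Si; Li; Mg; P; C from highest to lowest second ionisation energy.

Consider each +1 ion: Si⁺ still has 3 valence electrons; Li⁺ is the bare [He] core; Mg⁺ still has 1 valence electron; P⁺ still has 4 valence electrons; C⁺ still has 3 valence electrons.
Pulling an electron out of a noble-gas core costs far more than removing a remaining valence electron, so Li sits at the high end of IE_2.
Valence configurations: Si⁺ [Ne]3s²3p¹, Mg⁺ [Ne]3s¹, P⁺ [Ne]3s²3p², C⁺ [He]2s²2p¹.
Tabulated IE_2 (kJ/mol): Si 1577, Li 7298, Mg 1451, P 1907, C 2353.
Hence IE_2: Mg < Si < P < C < Li.

Li > C > P > Si > Mg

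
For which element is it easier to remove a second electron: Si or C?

After 1 electron has been removed, what remains? Si⁺ still has 3 valence electrons; C⁺ still has 3 valence electrons.
All are still removing valence electrons, so compare the +1 ions as you would atoms: IE_2 generally rises across a period (higher Z_eff) and falls down a group (larger shell), subject to the usual subshell exceptions.
Valence configurations: Si⁺ [Ne]3s²3p¹, C⁺ [He]2s²2p¹.
Tabulated IE_2 (kJ/mol): Si 1577, C 2353.
So the second ionization energies run Si < C.

Si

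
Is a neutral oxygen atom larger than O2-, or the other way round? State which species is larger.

Forming O2- adds 2 electrons to O. More electron–electron repulsion in the same shell, with unchanged nuclear charge, lets the cloud expand.
An anion is larger than its parent atom: O2- > O.

O2-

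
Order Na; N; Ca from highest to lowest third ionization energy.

The third ionization energy removes an electron from the +2 ion. For each element: Na²⁺ is already 1 electron into the core; N²⁺ still has 3 valence electrons; Ca²⁺ is the bare [Ar] core.
Pulling an electron out of a noble-gas core costs far more than removing a remaining valence electron, so Ca and Na sit at the high end of IE_3.
The numbers (kJ/mol): Na 6910, N 4578, Ca 4912.
So the third ionization energies run N < Ca < Na.

Na, Ca, N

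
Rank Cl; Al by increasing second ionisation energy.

Al, Cl

Consider each +1 ion: Cl⁺ still has 6 valence electrons; Al⁺ still has 2 valence electrons.
All are still removing valence electrons, so compare the +1 ions as you would atoms: IE_2 generally rises across a period (higher Z_eff) and falls down a group (larger shell), subject to the usual subshell exceptions.
Valence configurations: Cl⁺ [Ne]3s²3p⁴, Al⁺ [Ne]3s².
Approximate IE_2 values (kJ/mol): Cl 2298, Al 1817.
Hence IE_2: Al < Cl.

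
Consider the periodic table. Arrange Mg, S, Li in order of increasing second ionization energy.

After 1 electron has been removed, what remains? Mg⁺ still has 1 valence electron; S⁺ still has 5 valence electrons; Li⁺ is the bare [He] core.
Core electrons are held far more tightly than valence electrons, so Li tops the IE_2 order.
Valence configurations: Mg⁺ [Ne]3s¹, S⁺ [Ne]3s²3p³.
The numbers (kJ/mol): Mg 1451, S 2252, Li 7298.
So the second ionization energies run Mg < S < Li.

Mg, S, Li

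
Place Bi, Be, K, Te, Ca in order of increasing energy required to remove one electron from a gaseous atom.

K < Ca < Bi < Te < Be

Be is in period 2, group 2; K is in period 4, group 1; Ca is in period 4, group 2; Te is in period 5, group 16; Bi is in period 6, group 15.
Removing the outermost electron gets harder across a period and easier down a group.
These span different periods and groups, so the two trends combine.
Ca > K: Ca lies to the right of K in period 4, so the across-period effect alone puts Ca higher.
Bi > Ca: the two effects oppose for this pair; the across-period effect wins (703 vs 590 kJ/mol).
Te > Bi: both effects reinforce here, so Te is clearly the higher of the two.
Be > Te: period and group pull opposite ways; the down-group shift dominates (900 vs 869 kJ/mol).
For reference (kJ/mol): Be 900, K 419, Ca 590, Te 869, Bi 703.
So from lowest to highest: K < Ca < Bi < Te < Be.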